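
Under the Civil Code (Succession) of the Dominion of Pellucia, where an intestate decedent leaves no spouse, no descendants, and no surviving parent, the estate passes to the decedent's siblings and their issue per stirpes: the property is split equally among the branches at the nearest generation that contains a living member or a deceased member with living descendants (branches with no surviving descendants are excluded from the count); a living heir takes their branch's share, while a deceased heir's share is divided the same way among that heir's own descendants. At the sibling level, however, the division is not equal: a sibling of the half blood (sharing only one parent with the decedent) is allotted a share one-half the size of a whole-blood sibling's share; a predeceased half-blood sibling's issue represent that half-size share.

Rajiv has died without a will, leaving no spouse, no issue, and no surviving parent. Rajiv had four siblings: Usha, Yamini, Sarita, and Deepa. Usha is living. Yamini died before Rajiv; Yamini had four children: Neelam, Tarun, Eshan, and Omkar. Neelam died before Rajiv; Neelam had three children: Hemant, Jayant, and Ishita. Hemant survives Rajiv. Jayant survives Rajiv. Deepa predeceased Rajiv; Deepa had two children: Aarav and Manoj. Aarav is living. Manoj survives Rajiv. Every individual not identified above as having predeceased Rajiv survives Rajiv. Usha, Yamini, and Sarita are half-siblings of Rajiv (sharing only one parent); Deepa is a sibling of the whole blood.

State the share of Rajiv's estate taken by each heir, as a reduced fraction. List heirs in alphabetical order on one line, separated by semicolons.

Aarav 1/5; Eshan 1/20; Hemant 1/60; Ishita 1/60; Jayant 1/60; Manoj 1/5; Omkar 1/20; Sarita 1/5; Tarun 1/20; Usha 1/5

No spouse, descendants, or parent survives, so the estate passes to Rajiv's siblings per stirpes.
Half-blood siblings count for one-half the weight of whole-blood siblings at the initial division.
Dividing 1 in proportion to weights (total weight 5/2): Usha (weight 1/2) → 1/5; Yamini (weight 1/2) → 1/5; Sarita (weight 1/2) → 1/5; Deepa (weight 1) → 2/5.
Usha is living and takes 1/5.
Yamini predeceased; the 1/5 allotted to Yamini's branch passes to Yamini's issue by representation.
The 1/5 is divided into 4 equal shares of 1/20 among Neelam, Tarun, Eshan, Omkar.
Neelam predeceased; the 1/20 allotted to Neelam's branch passes to Neelam's issue by representation.
The 1/20 is divided into 3 equal shares of 1/60 among Hemant, Jayant, Ishita.
Hemant is living and takes 1/60.
Jayant is living and takes 1/60.
Ishita is living and takes 1/60.
Tarun is living and takes 1/20.
Eshan is living and takes 1/20.
Omkar is living and takes 1/20.
Sarita is living and takes 1/5.
Deepa predeceased; the 2/5 allotted to Deepa's branch passes to Deepa's issue by representation.
The 2/5 is divided into 2 equal shares of 1/5 among Aarav, Manoj.
Aarav is living and takes 1/5.
Manoj is living and takes 1/5.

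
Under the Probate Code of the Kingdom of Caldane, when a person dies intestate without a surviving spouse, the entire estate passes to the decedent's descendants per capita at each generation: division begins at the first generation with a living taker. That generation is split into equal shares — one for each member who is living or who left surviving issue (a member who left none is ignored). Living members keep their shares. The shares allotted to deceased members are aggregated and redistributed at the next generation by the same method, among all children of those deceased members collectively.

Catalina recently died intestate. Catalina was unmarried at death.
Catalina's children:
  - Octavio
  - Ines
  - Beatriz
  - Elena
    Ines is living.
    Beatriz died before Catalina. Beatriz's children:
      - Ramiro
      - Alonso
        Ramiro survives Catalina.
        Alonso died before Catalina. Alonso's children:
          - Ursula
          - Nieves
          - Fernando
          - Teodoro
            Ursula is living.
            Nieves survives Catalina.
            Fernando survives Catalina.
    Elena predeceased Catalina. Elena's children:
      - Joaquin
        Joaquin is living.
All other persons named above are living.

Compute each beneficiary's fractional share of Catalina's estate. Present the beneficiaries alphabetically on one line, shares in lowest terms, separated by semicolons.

There is no surviving spouse, so the entire estate passes to Catalina's descendants per capita at each generation.
At generation 1 (Octavio, Ines, Beatriz, Elena) there are 4 shares of (1)/4 = 1/4 each.
Living: Octavio and Ines — each takes 1/4.
Deceased: Beatriz and Elena. Their combined 1/2 is pooled and carried to generation 2.
At generation 2 (Ramiro, Alonso, Joaquin) there are 3 shares of (1/2)/3 = 1/6 each.
Living: Ramiro and Joaquin — each takes 1/6.
Deceased: Alonso. That 1/6 share is carried to generation 3.
At generation 3 (Ursula, Nieves, Fernando, Teodoro) there are 4 shares of (1/6)/4 = 1/24 each.
Living: Ursula, Nieves, Fernando, and Teodoro — each takes 1/24.

Fernando 1/24; Ines 1/4; Joaquin 1/6; Nieves 1/24; Octavio 1/4; Ramiro 1/6; Teodoro 1/24; Ursula 1/24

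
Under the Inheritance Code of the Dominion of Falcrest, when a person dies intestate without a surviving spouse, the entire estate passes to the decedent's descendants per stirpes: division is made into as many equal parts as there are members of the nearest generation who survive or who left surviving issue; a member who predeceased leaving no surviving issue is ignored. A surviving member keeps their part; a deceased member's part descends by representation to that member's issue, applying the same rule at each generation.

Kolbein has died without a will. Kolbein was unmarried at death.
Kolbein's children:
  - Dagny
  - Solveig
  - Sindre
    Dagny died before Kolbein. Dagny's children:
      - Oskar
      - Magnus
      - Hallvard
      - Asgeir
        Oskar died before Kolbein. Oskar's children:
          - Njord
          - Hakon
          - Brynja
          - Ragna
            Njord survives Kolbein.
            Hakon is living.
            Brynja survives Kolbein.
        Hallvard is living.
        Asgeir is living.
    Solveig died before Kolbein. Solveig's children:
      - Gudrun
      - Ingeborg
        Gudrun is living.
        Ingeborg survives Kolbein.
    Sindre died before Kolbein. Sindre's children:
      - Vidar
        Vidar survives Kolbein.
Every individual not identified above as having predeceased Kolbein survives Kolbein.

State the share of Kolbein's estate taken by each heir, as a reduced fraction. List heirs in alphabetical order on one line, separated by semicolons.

Asgeir 1/12; Brynja 1/48; Gudrun 1/6; Hakon 1/48; Hallvard 1/12; Ingeborg 1/6; Magnus 1/12; Njord 1/48; Ragna 1/48; Vidar 1/3

There is no surviving spouse, so the entire estate passes to Kolbein's descendants per stirpes.
The estate is divided into 3 equal shares of 1/3 among Dagny, Solveig, Sindre.
Dagny predeceased; the 1/3 allotted to Dagny's branch passes to Dagny's issue by representation.
The 1/3 is divided into 4 equal shares of 1/12 among Oskar, Magnus, Hallvard, Asgeir.
Oskar predeceased; the 1/12 allotted to Oskar's branch passes to Oskar's issue by representation.
The 1/12 is divided into 4 equal shares of 1/48 among Njord, Hakon, Brynja, Ragna.
Njord is living and takes 1/48.
Hakon is living and takes 1/48.
Brynja is living and takes 1/48.
Ragna is living and takes 1/48.
Magnus is living and takes 1/12.
Hallvard is living and takes 1/12.
Asgeir is living and takes 1/12.
Solveig predeceased; the 1/3 allotted to Solveig's branch passes to Solveig's issue by representation.
The 1/3 is divided into 2 equal shares of 1/6 among Gudrun, Ingeborg.
Gudrun is living and takes 1/6.
Ingeborg is living and takes 1/6.
Sindre predeceased; the 1/3 allotted to Sindre's branch passes to Sindre's issue by representation.
Vidar is the sole taker at this level and receives the full 1/3.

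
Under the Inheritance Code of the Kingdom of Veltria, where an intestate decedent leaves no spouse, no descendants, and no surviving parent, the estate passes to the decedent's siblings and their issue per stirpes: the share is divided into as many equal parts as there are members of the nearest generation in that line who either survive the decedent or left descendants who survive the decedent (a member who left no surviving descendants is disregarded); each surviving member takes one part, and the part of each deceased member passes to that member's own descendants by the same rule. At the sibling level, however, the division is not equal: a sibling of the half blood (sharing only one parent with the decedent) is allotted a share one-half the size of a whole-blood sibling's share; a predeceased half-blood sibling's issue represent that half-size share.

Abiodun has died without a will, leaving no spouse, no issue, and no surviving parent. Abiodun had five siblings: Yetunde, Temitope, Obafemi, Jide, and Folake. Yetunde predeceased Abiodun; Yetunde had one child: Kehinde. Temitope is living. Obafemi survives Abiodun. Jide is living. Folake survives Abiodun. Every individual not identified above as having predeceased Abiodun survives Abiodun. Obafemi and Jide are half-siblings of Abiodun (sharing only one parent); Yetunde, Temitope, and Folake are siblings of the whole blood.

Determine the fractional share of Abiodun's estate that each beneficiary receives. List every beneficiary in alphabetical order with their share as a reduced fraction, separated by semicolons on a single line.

No spouse, descendants, or parent survives, so the estate passes to Abiodun's siblings per stirpes.
Half-blood siblings count for one-half the weight of whole-blood siblings at the initial division.
Dividing 1 in proportion to weights (total weight 4): Yetunde (weight 1) → 1/4; Temitope (weight 1) → 1/4; Obafemi (weight 1/2) → 1/8; Jide (weight 1/2) → 1/8; Folake (weight 1) → 1/4.
Yetunde predeceased; the 1/4 allotted to Yetunde's branch passes to Yetunde's issue by representation.
Kehinde is the sole taker at this level and receives the full 1/4.
Temitope is living and takes 1/4.
Obafemi is living and takes 1/8.
Jide is living and takes 1/8.
Folake is living and takes 1/4.

Folake 1/4; Jide 1/8; Kehinde 1/4; Obafemi 1/8; Temitope 1/4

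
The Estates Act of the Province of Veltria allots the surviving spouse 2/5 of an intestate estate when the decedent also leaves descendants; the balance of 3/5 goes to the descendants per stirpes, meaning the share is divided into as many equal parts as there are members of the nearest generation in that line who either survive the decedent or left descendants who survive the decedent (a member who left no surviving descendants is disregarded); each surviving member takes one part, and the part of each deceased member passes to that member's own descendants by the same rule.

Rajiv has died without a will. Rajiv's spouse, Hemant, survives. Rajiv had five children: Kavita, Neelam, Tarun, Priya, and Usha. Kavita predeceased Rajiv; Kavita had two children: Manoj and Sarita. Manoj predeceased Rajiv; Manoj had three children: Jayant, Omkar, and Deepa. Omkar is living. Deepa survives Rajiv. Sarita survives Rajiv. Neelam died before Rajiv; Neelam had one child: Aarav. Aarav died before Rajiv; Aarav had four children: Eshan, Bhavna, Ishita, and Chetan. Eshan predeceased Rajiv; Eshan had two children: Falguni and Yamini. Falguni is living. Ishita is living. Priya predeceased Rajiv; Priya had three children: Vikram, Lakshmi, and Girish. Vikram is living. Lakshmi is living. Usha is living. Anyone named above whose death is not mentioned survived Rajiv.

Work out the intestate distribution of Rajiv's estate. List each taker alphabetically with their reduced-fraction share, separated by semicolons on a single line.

Bhavna 3/100; Chetan 3/100; Deepa 1/50; Falguni 3/200; Girish 1/25; Hemant 2/5; Ishita 3/100; Jayant 1/50; Lakshmi 1/25; Omkar 1/50; Sarita 3/50; Tarun 3/25; Usha 3/25; Vikram 1/25; Yamini 3/200

Hemant, as surviving spouse, takes 2/5.
The remaining 3/5 passes to Rajiv's descendants per stirpes.
The 3/5 is divided into 5 equal shares of 3/25 among Kavita, Neelam, Tarun, Priya, Usha.
Kavita predeceased; the 3/25 allotted to Kavita's branch passes to Kavita's issue by representation.
The 3/25 is divided into 2 equal shares of 3/50 among Manoj, Sarita.
Manoj predeceased; the 3/50 allotted to Manoj's branch passes to Manoj's issue by representation.
The 3/50 is divided into 3 equal shares of 1/50 among Jayant, Omkar, Deepa.
Jayant is living and takes 1/50.
Omkar is living and takes 1/50.
Deepa is living and takes 1/50.
Sarita is living and takes 3/50.
Neelam predeceased; the 3/25 allotted to Neelam's branch passes to Neelam's issue by representation.
Aarav's line is the sole branch at this level, so the full 3/25 passes to Aarav's issue by representation.
The 3/25 is divided into 4 equal shares of 3/100 among Eshan, Bhavna, Ishita, Chetan.
Eshan predeceased; the 3/100 allotted to Eshan's branch passes to Eshan's issue by representation.
The 3/100 is divided into 2 equal shares of 3/200 among Falguni, Yamini.
Falguni is living and takes 3/200.
Yamini is living and takes 3/200.
Bhavna is living and takes 3/100.
Ishita is living and takes 3/100.
Chetan is living and takes 3/100.
Tarun is living and takes 3/25.
Priya predeceased; the 3/25 allotted to Priya's branch passes to Priya's issue by representation.
The 3/25 is divided into 3 equal shares of 1/25 among Vikram, Lakshmi, Girish.
Vikram is living and takes 1/25.
Lakshmi is living and takes 1/25.
Girish is living and takes 1/25.
Usha is living and takes 3/25.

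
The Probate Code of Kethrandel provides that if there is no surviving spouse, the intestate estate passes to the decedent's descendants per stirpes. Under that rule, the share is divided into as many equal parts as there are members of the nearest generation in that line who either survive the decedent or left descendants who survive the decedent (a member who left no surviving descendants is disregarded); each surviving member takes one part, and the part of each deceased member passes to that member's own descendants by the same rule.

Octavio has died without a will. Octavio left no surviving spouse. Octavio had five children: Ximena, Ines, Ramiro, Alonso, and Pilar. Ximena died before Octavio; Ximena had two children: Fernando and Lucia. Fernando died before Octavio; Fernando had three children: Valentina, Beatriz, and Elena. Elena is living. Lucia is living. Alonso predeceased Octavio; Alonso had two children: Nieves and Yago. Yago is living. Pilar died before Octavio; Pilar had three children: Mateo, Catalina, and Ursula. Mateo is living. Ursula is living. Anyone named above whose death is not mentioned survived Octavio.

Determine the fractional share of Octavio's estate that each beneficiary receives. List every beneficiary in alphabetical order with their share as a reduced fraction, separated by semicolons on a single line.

There is no surviving spouse, so the entire estate passes to Octavio's descendants per stirpes.
The estate is divided into 5 equal shares of 1/5 among Ximena, Ines, Ramiro, Alonso, Pilar.
Ximena predeceased; the 1/5 allotted to Ximena's branch passes to Ximena's issue by representation.
The 1/5 is divided into 2 equal shares of 1/10 among Fernando, Lucia.
Fernando predeceased; the 1/10 allotted to Fernando's branch passes to Fernando's issue by representation.
The 1/10 is divided into 3 equal shares of 1/30 among Valentina, Beatriz, Elena.
Valentina is living and takes 1/30.
Beatriz is living and takes 1/30.
Elena is living and takes 1/30.
Lucia is living and takes 1/10.
Ines is living and takes 1/5.
Ramiro is living and takes 1/5.
Alonso predeceased; the 1/5 allotted to Alonso's branch passes to Alonso's issue by representation.
The 1/5 is divided into 2 equal shares of 1/10 among Nieves, Yago.
Nieves is living and takes 1/10.
Yago is living and takes 1/10.
Pilar predeceased; the 1/5 allotted to Pilar's branch passes to Pilar's issue by representation.
The 1/5 is divided into 3 equal shares of 1/15 among Mateo, Catalina, Ursula.
Mateo is living and takes 1/15.
Catalina is living and takes 1/15.
Ursula is living and takes 1/15.

Beatriz 1/30; Catalina 1/15; Elena 1/30; Ines 1/5; Lucia 1/10; Mateo 1/15; Nieves 1/10; Ramiro 1/5; Ursula 1/15; Valentina 1/30; Yago 1/10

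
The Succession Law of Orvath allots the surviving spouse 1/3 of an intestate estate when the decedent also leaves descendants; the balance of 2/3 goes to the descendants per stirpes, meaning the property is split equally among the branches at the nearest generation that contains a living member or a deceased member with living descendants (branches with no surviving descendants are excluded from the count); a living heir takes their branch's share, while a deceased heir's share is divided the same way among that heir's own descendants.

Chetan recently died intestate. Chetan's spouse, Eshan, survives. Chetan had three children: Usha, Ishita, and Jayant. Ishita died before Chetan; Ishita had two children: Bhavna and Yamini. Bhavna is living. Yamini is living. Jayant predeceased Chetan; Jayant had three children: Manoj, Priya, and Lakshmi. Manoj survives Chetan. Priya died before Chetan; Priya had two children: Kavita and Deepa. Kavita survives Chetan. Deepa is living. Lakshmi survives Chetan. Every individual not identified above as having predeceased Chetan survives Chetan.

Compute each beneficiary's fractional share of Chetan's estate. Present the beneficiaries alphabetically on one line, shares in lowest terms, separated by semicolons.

Bhavna 1/9; Deepa 1/27; Eshan 1/3; Kavita 1/27; Lakshmi 2/27; Manoj 2/27; Usha 2/9; Yamini 1/9

Eshan, as surviving spouse, takes 1/3.
The remaining 2/3 passes to Chetan's descendants per stirpes.
The 2/3 is divided into 3 equal shares of 2/9 among Usha, Ishita, Jayant.
Usha is living and takes 2/9.
Ishita predeceased; the 2/9 allotted to Ishita's branch passes to Ishita's issue by representation.
The 2/9 is divided into 2 equal shares of 1/9 among Bhavna, Yamini.
Bhavna is living and takes 1/9.
Yamini is living and takes 1/9.
Jayant predeceased; the 2/9 allotted to Jayant's branch passes to Jayant's issue by representation.
The 2/9 is divided into 3 equal shares of 2/27 among Manoj, Priya, Lakshmi.
Manoj is living and takes 2/27.
Priya predeceased; the 2/27 allotted to Priya's branch passes to Priya's issue by representation.
The 2/27 is divided into 2 equal shares of 1/27 among Kavita, Deepa.
Kavita is living and takes 1/27.
Deepa is living and takes 1/27.
Lakshmi is living and takes 2/27.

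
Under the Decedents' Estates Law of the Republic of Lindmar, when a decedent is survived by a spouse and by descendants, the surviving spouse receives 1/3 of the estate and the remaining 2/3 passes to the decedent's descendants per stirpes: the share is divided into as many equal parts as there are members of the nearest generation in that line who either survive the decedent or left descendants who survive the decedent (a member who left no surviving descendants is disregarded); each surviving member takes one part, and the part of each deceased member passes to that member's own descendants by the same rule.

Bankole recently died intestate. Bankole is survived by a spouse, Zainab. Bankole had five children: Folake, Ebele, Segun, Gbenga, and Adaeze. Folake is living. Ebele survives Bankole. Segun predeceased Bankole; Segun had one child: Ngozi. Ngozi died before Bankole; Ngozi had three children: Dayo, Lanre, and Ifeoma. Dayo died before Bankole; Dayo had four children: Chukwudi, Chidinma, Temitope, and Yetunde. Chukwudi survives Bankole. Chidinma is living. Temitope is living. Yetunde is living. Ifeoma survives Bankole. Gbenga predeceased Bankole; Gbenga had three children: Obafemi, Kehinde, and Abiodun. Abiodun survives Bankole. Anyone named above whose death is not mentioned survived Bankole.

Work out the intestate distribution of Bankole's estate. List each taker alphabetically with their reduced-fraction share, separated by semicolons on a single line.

Zainab, as surviving spouse, takes 1/3.
The remaining 2/3 passes to Bankole's descendants per stirpes.
The 2/3 is divided into 5 equal shares of 2/15 among Folake, Ebele, Segun, Gbenga, Adaeze.
Folake is living and takes 2/15.
Ebele is living and takes 2/15.
Segun predeceased; the 2/15 allotted to Segun's branch passes to Segun's issue by representation.
Ngozi's line is the sole branch at this level, so the full 2/15 passes to Ngozi's issue by representation.
The 2/15 is divided into 3 equal shares of 2/45 among Dayo, Lanre, Ifeoma.
Dayo predeceased; the 2/45 allotted to Dayo's branch passes to Dayo's issue by representation.
The 2/45 is divided into 4 equal shares of 1/90 among Chukwudi, Chidinma, Temitope, Yetunde.
Chukwudi is living and takes 1/90.
Chidinma is living and takes 1/90.
Temitope is living and takes 1/90.
Yetunde is living and takes 1/90.
Lanre is living and takes 2/45.
Ifeoma is living and takes 2/45.
Gbenga predeceased; the 2/15 allotted to Gbenga's branch passes to Gbenga's issue by representation.
The 2/15 is divided into 3 equal shares of 2/45 among Obafemi, Kehinde, Abiodun.
Obafemi is living and takes 2/45.
Kehinde is living and takes 2/45.
Abiodun is living and takes 2/45.
Adaeze is living and takes 2/15.

Abiodun 2/45; Adaeze 2/15; Chidinma 1/90; Chukwudi 1/90; Ebele 2/15; Folake 2/15; Ifeoma 2/45; Kehinde 2/45; Lanre 2/45; Obafemi 2/45; Temitope 1/90; Yetunde 1/90; Zainab 1/3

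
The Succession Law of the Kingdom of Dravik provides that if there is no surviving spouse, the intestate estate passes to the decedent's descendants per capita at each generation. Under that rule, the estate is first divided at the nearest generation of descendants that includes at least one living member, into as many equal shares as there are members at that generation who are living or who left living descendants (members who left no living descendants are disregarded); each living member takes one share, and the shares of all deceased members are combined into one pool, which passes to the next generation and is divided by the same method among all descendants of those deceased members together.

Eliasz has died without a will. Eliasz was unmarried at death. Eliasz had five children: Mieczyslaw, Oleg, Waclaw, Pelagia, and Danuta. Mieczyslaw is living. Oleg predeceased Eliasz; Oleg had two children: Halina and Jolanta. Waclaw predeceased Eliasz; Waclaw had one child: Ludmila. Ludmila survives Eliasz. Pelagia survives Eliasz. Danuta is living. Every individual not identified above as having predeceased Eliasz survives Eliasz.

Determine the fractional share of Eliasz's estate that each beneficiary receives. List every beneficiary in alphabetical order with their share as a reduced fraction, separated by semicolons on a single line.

There is no surviving spouse, so the entire estate passes to Eliasz's descendants per capita at each generation.
At generation 1 (Mieczyslaw, Oleg, Waclaw, Pelagia, Danuta) there are 5 shares of (1)/5 = 1/5 each.
Living: Mieczyslaw, Pelagia, and Danuta — each takes 1/5.
Deceased: Oleg and Waclaw. Their combined 2/5 is pooled and carried to generation 2.
At generation 2 (Halina, Jolanta, Ludmila) there are 3 shares of (2/5)/3 = 2/15 each.
Living: Halina, Jolanta, and Ludmila — each takes 2/15.

Danuta 1/5; Halina 2/15; Jolanta 2/15; Ludmila 2/15; Mieczyslaw 1/5; Pelagia 1/5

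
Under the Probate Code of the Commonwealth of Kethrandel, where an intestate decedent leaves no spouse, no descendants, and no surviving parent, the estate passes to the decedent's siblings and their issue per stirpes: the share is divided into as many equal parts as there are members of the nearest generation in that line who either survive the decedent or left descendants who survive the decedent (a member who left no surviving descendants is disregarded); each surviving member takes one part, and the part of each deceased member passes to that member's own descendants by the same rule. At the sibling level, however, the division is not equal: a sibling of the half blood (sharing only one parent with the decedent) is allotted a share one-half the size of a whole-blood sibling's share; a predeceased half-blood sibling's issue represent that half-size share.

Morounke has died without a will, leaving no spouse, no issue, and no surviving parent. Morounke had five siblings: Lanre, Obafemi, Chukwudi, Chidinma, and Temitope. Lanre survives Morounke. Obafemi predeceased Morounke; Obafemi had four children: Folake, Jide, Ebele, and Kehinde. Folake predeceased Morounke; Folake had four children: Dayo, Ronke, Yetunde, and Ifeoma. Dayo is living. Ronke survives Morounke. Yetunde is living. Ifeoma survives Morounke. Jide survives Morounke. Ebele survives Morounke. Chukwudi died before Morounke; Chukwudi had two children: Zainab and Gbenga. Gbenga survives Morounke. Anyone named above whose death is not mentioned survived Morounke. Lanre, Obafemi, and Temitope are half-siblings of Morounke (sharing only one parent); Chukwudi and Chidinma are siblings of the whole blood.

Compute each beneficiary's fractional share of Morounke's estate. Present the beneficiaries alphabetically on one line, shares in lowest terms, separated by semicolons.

Chidinma 2/7; Dayo 1/112; Ebele 1/28; Gbenga 1/7; Ifeoma 1/112; Jide 1/28; Kehinde 1/28; Lanre 1/7; Ronke 1/112; Temitope 1/7; Yetunde 1/112; Zainab 1/7

No spouse, descendants, or parent survives, so the estate passes to Morounke's siblings per stirpes.
Half-blood siblings count for one-half the weight of whole-blood siblings at the initial division.
Dividing 1 in proportion to weights (total weight 7/2): Lanre (weight 1/2) → 1/7; Obafemi (weight 1/2) → 1/7; Chukwudi (weight 1) → 2/7; Chidinma (weight 1) → 2/7; Temitope (weight 1/2) → 1/7.
Lanre is living and takes 1/7.
Obafemi predeceased; the 1/7 allotted to Obafemi's branch passes to Obafemi's issue by representation.
The 1/7 is divided into 4 equal shares of 1/28 among Folake, Jide, Ebele, Kehinde.
Folake predeceased; the 1/28 allotted to Folake's branch passes to Folake's issue by representation.
The 1/28 is divided into 4 equal shares of 1/112 among Dayo, Ronke, Yetunde, Ifeoma.
Dayo is living and takes 1/112.
Ronke is living and takes 1/112.
Yetunde is living and takes 1/112.
Ifeoma is living and takes 1/112.
Jide is living and takes 1/28.
Ebele is living and takes 1/28.
Kehinde is living and takes 1/28.
Chukwudi predeceased; the 2/7 allotted to Chukwudi's branch passes to Chukwudi's issue by representation.
The 2/7 is divided into 2 equal shares of 1/7 among Zainab, Gbenga.
Zainab is living and takes 1/7.
Gbenga is living and takes 1/7.
Chidinma is living and takes 2/7.
Temitope is living and takes 1/7.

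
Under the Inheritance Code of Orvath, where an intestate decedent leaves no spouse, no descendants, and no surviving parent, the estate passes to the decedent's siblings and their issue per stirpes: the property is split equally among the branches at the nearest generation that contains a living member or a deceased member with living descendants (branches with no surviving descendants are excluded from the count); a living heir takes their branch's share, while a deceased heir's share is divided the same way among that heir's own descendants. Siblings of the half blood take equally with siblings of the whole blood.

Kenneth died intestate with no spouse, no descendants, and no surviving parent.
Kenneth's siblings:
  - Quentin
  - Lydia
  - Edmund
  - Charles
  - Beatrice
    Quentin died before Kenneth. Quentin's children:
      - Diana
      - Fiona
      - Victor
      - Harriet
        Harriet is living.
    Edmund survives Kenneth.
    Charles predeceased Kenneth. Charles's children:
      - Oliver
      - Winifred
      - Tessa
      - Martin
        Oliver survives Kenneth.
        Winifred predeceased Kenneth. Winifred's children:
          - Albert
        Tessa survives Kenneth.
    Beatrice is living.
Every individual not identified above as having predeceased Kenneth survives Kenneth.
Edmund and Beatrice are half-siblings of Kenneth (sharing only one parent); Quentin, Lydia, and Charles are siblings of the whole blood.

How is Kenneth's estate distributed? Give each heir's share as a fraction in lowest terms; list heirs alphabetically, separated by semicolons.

No spouse, descendants, or parent survives, so the estate passes to Kenneth's siblings per stirpes.
Half-blood and whole-blood siblings take equally under the stated rule.
The estate is divided into 5 equal shares of 1/5 among Quentin, Lydia, Edmund, Charles, Beatrice.
Quentin predeceased; the 1/5 allotted to Quentin's branch passes to Quentin's issue by representation.
The 1/5 is divided into 4 equal shares of 1/20 among Diana, Fiona, Victor, Harriet.
Diana is living and takes 1/20.
Fiona is living and takes 1/20.
Victor is living and takes 1/20.
Harriet is living and takes 1/20.
Lydia is living and takes 1/5.
Edmund is living and takes 1/5.
Charles predeceased; the 1/5 allotted to Charles's branch passes to Charles's issue by representation.
The 1/5 is divided into 4 equal shares of 1/20 among Oliver, Winifred, Tessa, Martin.
Oliver is living and takes 1/20.
Winifred predeceased; the 1/20 allotted to Winifred's branch passes to Winifred's issue by representation.
Albert is the sole taker at this level and receives the full 1/20.
Tessa is living and takes 1/20.
Martin is living and takes 1/20.
Beatrice is living and takes 1/5.

Albert 1/20; Beatrice 1/5; Diana 1/20; Edmund 1/5; Fiona 1/20; Harriet 1/20; Lydia 1/5; Martin 1/20; Oliver 1/20; Tessa 1/20; Victor 1/20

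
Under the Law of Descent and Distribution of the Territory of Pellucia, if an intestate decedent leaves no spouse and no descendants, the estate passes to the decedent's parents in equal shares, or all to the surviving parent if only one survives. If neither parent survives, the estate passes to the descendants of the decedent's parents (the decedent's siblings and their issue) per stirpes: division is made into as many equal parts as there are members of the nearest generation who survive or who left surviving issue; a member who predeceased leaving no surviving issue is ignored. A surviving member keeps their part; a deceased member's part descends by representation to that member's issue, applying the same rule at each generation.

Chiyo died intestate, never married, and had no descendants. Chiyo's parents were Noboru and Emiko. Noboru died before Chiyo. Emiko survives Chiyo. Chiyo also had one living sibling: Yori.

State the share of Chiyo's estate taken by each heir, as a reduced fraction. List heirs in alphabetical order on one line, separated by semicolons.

Emiko 1

Only one parent, Emiko, survives, so Emiko takes the entire estate. The siblings take nothing because a surviving parent has priority.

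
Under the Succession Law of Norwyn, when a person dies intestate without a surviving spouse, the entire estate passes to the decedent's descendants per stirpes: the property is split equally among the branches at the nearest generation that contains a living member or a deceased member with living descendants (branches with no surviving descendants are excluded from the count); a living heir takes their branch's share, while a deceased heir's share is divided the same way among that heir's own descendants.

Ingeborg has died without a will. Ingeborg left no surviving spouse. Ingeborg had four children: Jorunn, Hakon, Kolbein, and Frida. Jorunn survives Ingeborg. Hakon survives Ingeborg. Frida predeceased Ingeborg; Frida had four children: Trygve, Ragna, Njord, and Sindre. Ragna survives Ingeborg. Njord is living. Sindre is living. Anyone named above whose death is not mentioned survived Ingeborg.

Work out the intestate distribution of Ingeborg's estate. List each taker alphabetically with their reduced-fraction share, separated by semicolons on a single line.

Hakon 1/4; Jorunn 1/4; Kolbein 1/4; Njord 1/16; Ragna 1/16; Sindre 1/16; Trygve 1/16

There is no surviving spouse, so the entire estate passes to Ingeborg's descendants per stirpes.
The estate is divided into 4 equal shares of 1/4 among Jorunn, Hakon, Kolbein, Frida.
Jorunn is living and takes 1/4.
Hakon is living and takes 1/4.
Kolbein is living and takes 1/4.
Frida predeceased; the 1/4 allotted to Frida's branch passes to Frida's issue by representation.
The 1/4 is divided into 4 equal shares of 1/16 among Trygve, Ragna, Njord, Sindre.
Trygve is living and takes 1/16.
Ragna is living and takes 1/16.
Njord is living and takes 1/16.
Sindre is living and takes 1/16.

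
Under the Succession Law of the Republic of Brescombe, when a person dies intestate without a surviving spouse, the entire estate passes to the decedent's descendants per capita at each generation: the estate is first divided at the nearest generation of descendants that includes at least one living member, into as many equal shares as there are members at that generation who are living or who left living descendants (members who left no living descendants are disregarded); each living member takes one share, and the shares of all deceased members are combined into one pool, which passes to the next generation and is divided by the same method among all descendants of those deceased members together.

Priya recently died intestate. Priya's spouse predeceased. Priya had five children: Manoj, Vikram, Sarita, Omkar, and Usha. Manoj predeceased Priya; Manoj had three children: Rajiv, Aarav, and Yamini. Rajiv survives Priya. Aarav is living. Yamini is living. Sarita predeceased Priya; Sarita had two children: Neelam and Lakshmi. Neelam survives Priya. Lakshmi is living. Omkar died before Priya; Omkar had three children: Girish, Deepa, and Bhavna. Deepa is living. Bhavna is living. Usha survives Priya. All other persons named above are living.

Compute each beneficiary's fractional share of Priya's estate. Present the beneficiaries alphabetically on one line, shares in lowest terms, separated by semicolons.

There is no surviving spouse, so the entire estate passes to Priya's descendants per capita at each generation.
At generation 1 (Manoj, Vikram, Sarita, Omkar, Usha) there are 5 shares of (1)/5 = 1/5 each.
Living: Vikram and Usha — each takes 1/5.
Deceased: Manoj, Sarita, and Omkar. Their combined 3/5 is pooled and carried to generation 2.
At generation 2 (Rajiv, Aarav, Yamini, Neelam, Lakshmi, Girish, Deepa, Bhavna) there are 8 shares of (3/5)/8 = 3/40 each.
Living: Rajiv, Aarav, Yamini, Neelam, Lakshmi, Girish, Deepa, and Bhavna — each takes 3/40.

Aarav 3/40; Bhavna 3/40; Deepa 3/40; Girish 3/40; Lakshmi 3/40; Neelam 3/40; Rajiv 3/40; Usha 1/5; Vikram 1/5; Yamini 3/40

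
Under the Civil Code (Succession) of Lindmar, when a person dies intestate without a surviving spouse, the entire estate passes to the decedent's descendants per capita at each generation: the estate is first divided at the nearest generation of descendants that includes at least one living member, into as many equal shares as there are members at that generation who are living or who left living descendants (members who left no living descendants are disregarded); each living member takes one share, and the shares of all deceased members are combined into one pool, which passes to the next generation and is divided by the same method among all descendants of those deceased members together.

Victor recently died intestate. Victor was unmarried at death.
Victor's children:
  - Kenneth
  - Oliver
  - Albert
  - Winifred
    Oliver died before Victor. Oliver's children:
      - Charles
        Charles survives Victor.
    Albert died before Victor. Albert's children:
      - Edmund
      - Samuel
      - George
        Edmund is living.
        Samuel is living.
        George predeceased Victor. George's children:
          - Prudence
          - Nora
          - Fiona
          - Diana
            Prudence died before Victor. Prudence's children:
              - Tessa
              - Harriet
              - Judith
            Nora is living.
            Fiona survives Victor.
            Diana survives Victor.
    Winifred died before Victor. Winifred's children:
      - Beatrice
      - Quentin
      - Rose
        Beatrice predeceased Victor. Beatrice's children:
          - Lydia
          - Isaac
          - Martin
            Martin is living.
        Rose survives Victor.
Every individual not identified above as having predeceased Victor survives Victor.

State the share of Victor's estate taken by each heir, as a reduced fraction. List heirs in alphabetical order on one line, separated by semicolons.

There is no surviving spouse, so the entire estate passes to Victor's descendants per capita at each generation.
At generation 1 (Kenneth, Oliver, Albert, Winifred) there are 4 shares of (1)/4 = 1/4 each.
Living: Kenneth — each takes 1/4.
Deceased: Oliver, Albert, and Winifred. Their combined 3/4 is pooled and carried to generation 2.
At generation 2 (Charles, Edmund, Samuel, George, Beatrice, Quentin, Rose) there are 7 shares of (3/4)/7 = 3/28 each.
Living: Charles, Edmund, Samuel, Quentin, and Rose — each takes 3/28.
Deceased: George and Beatrice. Their combined 3/14 is pooled and carried to generation 3.
At generation 3 (Prudence, Nora, Fiona, Diana, Lydia, Isaac, Martin) there are 7 shares of (3/14)/7 = 3/98 each.
Living: Nora, Fiona, Diana, Lydia, Isaac, and Martin — each takes 3/98.
Deceased: Prudence. That 3/98 share is carried to generation 4.
At generation 4 (Tessa, Harriet, Judith) there are 3 shares of (3/98)/3 = 1/98 each.
Living: Tessa, Harriet, and Judith — each takes 1/98.

Charles 3/28; Diana 3/98; Edmund 3/28; Fiona 3/98; Harriet 1/98; Isaac 3/98; Judith 1/98; Kenneth 1/4; Lydia 3/98; Martin 3/98; Nora 3/98; Quentin 3/28; Rose 3/28; Samuel 3/28; Tessa 1/98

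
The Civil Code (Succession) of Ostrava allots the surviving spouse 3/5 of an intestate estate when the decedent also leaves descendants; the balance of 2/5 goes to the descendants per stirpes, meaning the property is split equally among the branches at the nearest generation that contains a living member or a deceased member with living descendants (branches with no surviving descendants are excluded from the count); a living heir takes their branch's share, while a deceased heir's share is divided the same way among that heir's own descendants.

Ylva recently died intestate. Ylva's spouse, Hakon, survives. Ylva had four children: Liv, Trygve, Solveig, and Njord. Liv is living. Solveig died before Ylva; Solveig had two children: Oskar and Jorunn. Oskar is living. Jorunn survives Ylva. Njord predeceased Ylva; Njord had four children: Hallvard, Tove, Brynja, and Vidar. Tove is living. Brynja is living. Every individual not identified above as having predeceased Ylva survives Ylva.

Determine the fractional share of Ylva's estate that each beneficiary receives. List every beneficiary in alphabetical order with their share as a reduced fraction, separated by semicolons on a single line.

Brynja 1/40; Hakon 3/5; Hallvard 1/40; Jorunn 1/20; Liv 1/10; Oskar 1/20; Tove 1/40; Trygve 1/10; Vidar 1/40

Hakon, as surviving spouse, takes 3/5.
The remaining 2/5 passes to Ylva's descendants per stirpes.
The 2/5 is divided into 4 equal shares of 1/10 among Liv, Trygve, Solveig, Njord.
Liv is living and takes 1/10.
Trygve is living and takes 1/10.
Solveig predeceased; the 1/10 allotted to Solveig's branch passes to Solveig's issue by representation.
The 1/10 is divided into 2 equal shares of 1/20 among Oskar, Jorunn.
Oskar is living and takes 1/20.
Jorunn is living and takes 1/20.
Njord predeceased; the 1/10 allotted to Njord's branch passes to Njord's issue by representation.
The 1/10 is divided into 4 equal shares of 1/40 among Hallvard, Tove, Brynja, Vidar.
Hallvard is living and takes 1/40.
Tove is living and takes 1/40.
Brynja is living and takes 1/40.
Vidar is living and takes 1/40.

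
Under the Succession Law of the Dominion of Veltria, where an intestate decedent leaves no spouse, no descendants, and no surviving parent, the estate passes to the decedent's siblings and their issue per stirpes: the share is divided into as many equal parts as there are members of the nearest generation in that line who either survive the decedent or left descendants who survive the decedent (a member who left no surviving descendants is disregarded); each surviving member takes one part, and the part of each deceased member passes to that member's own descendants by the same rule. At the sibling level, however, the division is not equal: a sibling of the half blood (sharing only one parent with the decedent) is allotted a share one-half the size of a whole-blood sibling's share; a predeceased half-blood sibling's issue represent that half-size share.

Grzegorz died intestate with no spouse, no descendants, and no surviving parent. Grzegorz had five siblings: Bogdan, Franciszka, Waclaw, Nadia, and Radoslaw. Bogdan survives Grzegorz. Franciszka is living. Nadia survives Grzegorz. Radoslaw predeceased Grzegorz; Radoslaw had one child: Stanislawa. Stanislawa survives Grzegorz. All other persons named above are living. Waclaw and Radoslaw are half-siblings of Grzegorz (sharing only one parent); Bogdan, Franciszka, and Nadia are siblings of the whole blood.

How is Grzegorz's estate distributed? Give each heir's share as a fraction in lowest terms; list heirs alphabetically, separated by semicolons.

Bogdan 1/4; Franciszka 1/4; Nadia 1/4; Stanislawa 1/8; Waclaw 1/8

No spouse, descendants, or parent survives, so the estate passes to Grzegorz's siblings per stirpes.
Half-blood siblings count for one-half the weight of whole-blood siblings at the initial division.
Dividing 1 in proportion to weights (total weight 4): Bogdan (weight 1) → 1/4; Franciszka (weight 1) → 1/4; Waclaw (weight 1/2) → 1/8; Nadia (weight 1) → 1/4; Radoslaw (weight 1/2) → 1/8.
Bogdan is living and takes 1/4.
Franciszka is living and takes 1/4.
Waclaw is living and takes 1/8.
Nadia is living and takes 1/4.
Radoslaw predeceased; the 1/8 allotted to Radoslaw's branch passes to Radoslaw's issue by representation.
Stanislawa is the sole taker at this level and receives the full 1/8.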